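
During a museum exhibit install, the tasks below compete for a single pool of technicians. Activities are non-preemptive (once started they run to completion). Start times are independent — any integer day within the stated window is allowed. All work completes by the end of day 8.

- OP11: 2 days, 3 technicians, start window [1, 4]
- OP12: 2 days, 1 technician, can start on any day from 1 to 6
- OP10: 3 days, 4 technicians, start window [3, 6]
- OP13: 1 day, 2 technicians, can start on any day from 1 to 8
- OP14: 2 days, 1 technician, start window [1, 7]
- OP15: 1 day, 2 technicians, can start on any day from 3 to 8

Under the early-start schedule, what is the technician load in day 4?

At early start, day 4 has: OP10.
Demand: 4 = 4.

4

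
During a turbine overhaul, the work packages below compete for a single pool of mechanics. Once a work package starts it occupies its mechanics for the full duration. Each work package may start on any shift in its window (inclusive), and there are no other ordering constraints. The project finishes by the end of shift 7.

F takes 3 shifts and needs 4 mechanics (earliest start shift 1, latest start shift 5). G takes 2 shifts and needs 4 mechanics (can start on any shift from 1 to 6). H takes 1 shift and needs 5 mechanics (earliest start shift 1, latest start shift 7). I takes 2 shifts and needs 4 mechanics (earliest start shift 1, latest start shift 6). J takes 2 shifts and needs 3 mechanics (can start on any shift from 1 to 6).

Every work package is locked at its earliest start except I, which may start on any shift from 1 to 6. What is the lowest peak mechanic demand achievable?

I@1: s1:20  s2:15  s3:4  s4:0  s5:0  s6:0  s7:0 → peak 20
I@2: s1:16  s2:15  s3:8  s4:0  s5:0  s6:0  s7:0 → peak 16
I@3: s1:16  s2:11  s3:8  s4:4  s5:0  s6:0  s7:0 → peak 16
I@4: s1:16  s2:11  s3:4  s4:4  s5:4  s6:0  s7:0 → peak 16
I@5: s1:16  s2:11  s3:4  s4:0  s5:4  s6:4  s7:0 → peak 16
I@6: s1:16  s2:11  s3:4  s4:0  s5:0  s6:4  s7:4 → peak 16
Best is I@2, peak 16.

16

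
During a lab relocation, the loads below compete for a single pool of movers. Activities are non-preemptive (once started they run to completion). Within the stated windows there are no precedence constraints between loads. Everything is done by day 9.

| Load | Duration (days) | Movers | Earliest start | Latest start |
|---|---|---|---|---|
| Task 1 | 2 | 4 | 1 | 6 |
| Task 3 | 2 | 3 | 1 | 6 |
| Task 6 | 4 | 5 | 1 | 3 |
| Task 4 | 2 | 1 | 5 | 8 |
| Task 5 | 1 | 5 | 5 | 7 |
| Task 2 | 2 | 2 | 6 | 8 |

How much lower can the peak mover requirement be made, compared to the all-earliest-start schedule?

Early-start peak: d1:12  d2:12  d3:5  d4:5  d5:6  d6:3  d7:2  d8:0  d9:0 ⇒ 12.
Leveled (Task 1@1, Task 3@1, Task 6@3, Task 4@5, Task 5@7, Task 2@7): d1:7  d2:7  d3:5  d4:5  d5:6  d6:6  d7:7  d8:2  d9:0 ⇒ 7.
Reduction 12 − 7 = 5.

5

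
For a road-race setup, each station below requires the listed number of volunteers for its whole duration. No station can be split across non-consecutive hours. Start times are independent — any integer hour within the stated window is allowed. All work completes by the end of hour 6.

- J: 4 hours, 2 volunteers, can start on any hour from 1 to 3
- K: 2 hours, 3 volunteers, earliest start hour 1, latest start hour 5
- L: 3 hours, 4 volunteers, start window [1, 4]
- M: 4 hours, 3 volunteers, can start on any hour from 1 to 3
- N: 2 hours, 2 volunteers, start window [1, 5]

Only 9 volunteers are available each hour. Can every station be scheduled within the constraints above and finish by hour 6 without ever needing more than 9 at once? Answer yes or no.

Schedule J@1, K@1, L@1, M@3, N@4: h1:9  h2:9  h3:9  h4:7  h5:5  h6:3 — peak 9 ≤ 9.

yes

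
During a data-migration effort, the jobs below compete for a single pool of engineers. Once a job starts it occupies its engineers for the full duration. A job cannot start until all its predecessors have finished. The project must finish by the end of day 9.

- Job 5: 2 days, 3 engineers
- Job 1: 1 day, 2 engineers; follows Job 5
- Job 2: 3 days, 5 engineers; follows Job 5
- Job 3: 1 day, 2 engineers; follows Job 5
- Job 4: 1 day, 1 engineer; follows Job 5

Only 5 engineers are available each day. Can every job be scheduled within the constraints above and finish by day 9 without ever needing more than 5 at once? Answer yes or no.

yes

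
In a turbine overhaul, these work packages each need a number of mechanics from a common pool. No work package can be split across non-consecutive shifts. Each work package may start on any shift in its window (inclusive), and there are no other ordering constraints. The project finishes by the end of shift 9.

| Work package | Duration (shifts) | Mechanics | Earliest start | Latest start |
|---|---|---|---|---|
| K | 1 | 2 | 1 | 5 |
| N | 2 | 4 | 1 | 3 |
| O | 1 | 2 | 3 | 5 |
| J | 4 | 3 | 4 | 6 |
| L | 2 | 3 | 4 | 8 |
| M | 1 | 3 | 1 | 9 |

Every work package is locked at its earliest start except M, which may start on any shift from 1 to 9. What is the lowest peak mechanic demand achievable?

6

M@1: s1:9  s2:4  s3:2  s4:6  s5:6  s6:3  s7:3  s8:0  s9:0 → peak 9
M@2: s1:6  s2:7  s3:2  s4:6  s5:6  s6:3  s7:3  s8:0  s9:0 → peak 7
M@3: s1:6  s2:4  s3:5  s4:6  s5:6  s6:3  s7:3  s8:0  s9:0 → peak 6
M@4: s1:6  s2:4  s3:2  s4:9  s5:6  s6:3  s7:3  s8:0  s9:0 → peak 9
M@5: s1:6  s2:4  s3:2  s4:6  s5:9  s6:3  s7:3  s8:0  s9:0 → peak 9
M@6: s1:6  s2:4  s3:2  s4:6  s5:6  s6:6  s7:3  s8:0  s9:0 → peak 6
M@7: s1:6  s2:4  s3:2  s4:6  s5:6  s6:3  s7:6  s8:0  s9:0 → peak 6
M@8: s1:6  s2:4  s3:2  s4:6  s5:6  s6:3  s7:3  s8:3  s9:0 → peak 6
M@9: s1:6  s2:4  s3:2  s4:6  s5:6  s6:3  s7:3  s8:0  s9:3 → peak 6
Best is M@3, peak 6.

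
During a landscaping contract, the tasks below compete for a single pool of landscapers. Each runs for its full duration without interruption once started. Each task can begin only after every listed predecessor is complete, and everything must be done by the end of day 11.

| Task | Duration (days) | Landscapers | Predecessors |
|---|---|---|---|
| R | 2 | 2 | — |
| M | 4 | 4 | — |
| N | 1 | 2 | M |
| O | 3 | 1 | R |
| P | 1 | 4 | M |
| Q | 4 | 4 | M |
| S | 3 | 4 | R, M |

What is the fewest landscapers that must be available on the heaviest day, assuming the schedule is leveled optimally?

Early-start (R@1, M@1, N@5, O@3, P@5, Q@5, S@5) gives peak 15: d1:6  d2:6  d3:5  d4:5  d5:15  d6:8  d7:8  d8:4  d9:0  d10:0  d11:0.
Shift Q→6, S→6.
Schedule R@1, M@1, N@5, O@3, P@5, Q@6, S@6: d1:6  d2:6  d3:5  d4:5  d5:7  d6:8  d7:8  d8:8  d9:4  d10:0  d11:0 — peak 8.

8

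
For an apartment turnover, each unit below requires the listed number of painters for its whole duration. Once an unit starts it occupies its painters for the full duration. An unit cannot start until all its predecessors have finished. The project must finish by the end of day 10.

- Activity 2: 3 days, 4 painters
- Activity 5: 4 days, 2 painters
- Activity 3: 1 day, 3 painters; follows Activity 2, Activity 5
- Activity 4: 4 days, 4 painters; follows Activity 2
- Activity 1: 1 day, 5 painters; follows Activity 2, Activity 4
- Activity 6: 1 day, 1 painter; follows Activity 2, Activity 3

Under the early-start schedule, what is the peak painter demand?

Early-start schedule: Activity 2@1, Activity 5@1, Activity 3@5, Activity 4@4, Activity 1@8, Activity 6@6.
Load per day: day 1: 6, day 2: 6, day 3: 6, day 4: 6, day 5: 7, day 6: 5, day 7: 4, day 8: 5, day 9: 0, day 10: 0.
Peak is 7.

7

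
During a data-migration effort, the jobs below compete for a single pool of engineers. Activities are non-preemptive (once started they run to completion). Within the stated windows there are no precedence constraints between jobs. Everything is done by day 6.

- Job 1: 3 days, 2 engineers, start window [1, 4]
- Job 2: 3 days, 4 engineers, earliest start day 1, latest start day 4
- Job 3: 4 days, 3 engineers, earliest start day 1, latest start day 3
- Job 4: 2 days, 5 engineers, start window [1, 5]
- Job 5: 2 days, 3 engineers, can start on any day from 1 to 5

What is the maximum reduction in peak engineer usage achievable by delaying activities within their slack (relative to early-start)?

8

Early-start peak: d1:17  d2:17  d3:9  d4:3  d5:0  d6:0 ⇒ 17.
Leveled (Job 1@1, Job 2@1, Job 3@1, Job 4@4, Job 5@5): d1:9  d2:9  d3:9  d4:8  d5:8  d6:3 ⇒ 9.
Reduction 17 − 9 = 8.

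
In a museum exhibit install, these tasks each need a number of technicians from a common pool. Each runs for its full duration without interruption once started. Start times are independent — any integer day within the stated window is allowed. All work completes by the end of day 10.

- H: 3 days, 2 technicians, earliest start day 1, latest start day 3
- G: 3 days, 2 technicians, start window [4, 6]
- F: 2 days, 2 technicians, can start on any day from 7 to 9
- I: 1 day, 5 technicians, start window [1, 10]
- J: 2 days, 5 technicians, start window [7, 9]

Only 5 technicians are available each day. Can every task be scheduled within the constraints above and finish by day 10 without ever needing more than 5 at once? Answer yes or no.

Schedule H@1, G@5, F@7, I@4, J@9: d1:2  d2:2  d3:2  d4:5  d5:2  d6:2  d7:4  d8:2  d9:5  d10:5 — peak 5 ≤ 5.

yes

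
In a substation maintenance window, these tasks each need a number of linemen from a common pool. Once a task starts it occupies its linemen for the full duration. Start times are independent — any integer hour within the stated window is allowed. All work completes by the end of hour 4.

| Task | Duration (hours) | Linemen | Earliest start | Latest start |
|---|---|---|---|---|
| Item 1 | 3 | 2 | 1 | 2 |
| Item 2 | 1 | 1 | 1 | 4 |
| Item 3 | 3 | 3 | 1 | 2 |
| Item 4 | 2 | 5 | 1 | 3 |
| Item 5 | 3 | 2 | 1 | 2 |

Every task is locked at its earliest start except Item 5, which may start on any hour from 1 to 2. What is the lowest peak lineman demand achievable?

Item 5@1: h1:13  h2:12  h3:7  h4:0 → peak 13
Item 5@2: h1:11  h2:12  h3:7  h4:2 → peak 12
Best is Item 5@2, peak 12.

12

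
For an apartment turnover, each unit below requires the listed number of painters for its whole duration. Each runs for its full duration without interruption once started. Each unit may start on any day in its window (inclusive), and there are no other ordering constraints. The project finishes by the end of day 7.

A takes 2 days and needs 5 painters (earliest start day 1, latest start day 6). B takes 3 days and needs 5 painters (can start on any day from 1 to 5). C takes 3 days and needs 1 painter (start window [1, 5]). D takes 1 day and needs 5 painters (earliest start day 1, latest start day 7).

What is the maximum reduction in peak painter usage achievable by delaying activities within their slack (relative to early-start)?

Early-start peak: d1:16  d2:11  d3:6  d4:0  d5:0  d6:0  d7:0 ⇒ 16.
Leveled (A@1, B@3, C@1, D@6): d1:6  d2:6  d3:6  d4:5  d5:5  d6:5  d7:0 ⇒ 6.
Reduction 16 − 6 = 10.

10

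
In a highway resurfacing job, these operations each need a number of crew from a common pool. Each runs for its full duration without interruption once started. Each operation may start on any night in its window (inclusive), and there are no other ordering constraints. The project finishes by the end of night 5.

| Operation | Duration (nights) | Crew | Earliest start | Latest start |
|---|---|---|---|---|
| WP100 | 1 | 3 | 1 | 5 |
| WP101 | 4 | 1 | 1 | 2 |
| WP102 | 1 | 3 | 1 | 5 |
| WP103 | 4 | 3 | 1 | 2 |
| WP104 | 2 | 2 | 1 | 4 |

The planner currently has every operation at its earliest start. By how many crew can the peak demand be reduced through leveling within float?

6

Early-start peak: n1:12  n2:6  n3:4  n4:4  n5:0 ⇒ 12.
Leveled (WP100@1, WP101@1, WP102@5, WP103@2, WP104@1): n1:6  n2:6  n3:4  n4:4  n5:6 ⇒ 6.
Reduction 12 − 6 = 6.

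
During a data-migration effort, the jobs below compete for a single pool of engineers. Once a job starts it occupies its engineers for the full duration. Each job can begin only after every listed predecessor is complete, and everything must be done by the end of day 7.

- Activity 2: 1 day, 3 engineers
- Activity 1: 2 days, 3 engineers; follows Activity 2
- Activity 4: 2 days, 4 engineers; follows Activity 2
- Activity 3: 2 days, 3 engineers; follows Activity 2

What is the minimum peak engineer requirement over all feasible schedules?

4

Early-start (Activity 2@1, Activity 1@2, Activity 4@2, Activity 3@2) gives peak 10: d1:3  d2:10  d3:10  d4:0  d5:0  d6:0  d7:0.
Shift Activity 4→4, Activity 3→6.
Schedule Activity 2@1, Activity 1@2, Activity 4@4, Activity 3@6: d1:3  d2:3  d3:3  d4:4  d5:4  d6:3  d7:3 — peak 4.
Total engineer-days = 23 over 7 days ⇒ peak ≥ ⌈23/7⌉ = 4, so 4 is optimal.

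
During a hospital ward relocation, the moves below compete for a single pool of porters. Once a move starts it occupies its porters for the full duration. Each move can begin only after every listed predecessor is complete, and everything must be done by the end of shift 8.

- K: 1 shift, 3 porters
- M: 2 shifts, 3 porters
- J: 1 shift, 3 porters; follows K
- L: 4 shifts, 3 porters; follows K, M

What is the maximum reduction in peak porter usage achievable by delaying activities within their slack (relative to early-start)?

Early-start peak: s1:6  s2:6  s3:3  s4:3  s5:3  s6:3  s7:0  s8:0 ⇒ 6.
Leveled (K@1, M@2, J@4, L@5): s1:3  s2:3  s3:3  s4:3  s5:3  s6:3  s7:3  s8:3 ⇒ 3.
Reduction 6 − 3 = 3.

3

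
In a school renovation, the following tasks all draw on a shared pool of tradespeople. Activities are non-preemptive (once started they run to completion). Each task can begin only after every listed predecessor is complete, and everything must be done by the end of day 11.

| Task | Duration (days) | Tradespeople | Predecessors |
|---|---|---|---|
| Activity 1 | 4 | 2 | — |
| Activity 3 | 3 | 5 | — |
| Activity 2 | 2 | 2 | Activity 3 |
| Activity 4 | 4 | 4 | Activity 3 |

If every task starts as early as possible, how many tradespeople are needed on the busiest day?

8

Early-start schedule: Activity 1@1, Activity 3@1, Activity 2@4, Activity 4@4.
Load per day: day 1: 7, day 2: 7, day 3: 7, day 4: 8, day 5: 6, day 6: 4, day 7: 4, day 8: 0, day 9: 0, day 10: 0, day 11: 0.
Peak is 8.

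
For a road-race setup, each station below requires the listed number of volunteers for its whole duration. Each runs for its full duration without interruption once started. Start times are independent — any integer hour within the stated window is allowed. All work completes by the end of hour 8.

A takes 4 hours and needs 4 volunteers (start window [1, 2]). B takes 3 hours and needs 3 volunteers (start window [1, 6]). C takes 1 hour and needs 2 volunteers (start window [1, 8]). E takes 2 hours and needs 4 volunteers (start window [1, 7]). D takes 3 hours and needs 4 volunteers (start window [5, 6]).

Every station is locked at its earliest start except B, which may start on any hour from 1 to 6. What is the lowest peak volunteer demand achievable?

B@1: h1:13  h2:11  h3:7  h4:4  h5:4  h6:4  h7:4  h8:0 → peak 13
B@2: h1:10  h2:11  h3:7  h4:7  h5:4  h6:4  h7:4  h8:0 → peak 11
B@3: h1:10  h2:8  h3:7  h4:7  h5:7  h6:4  h7:4  h8:0 → peak 10
B@4: h1:10  h2:8  h3:4  h4:7  h5:7  h6:7  h7:4  h8:0 → peak 10
B@5: h1:10  h2:8  h3:4  h4:4  h5:7  h6:7  h7:7  h8:0 → peak 10
B@6: h1:10  h2:8  h3:4  h4:4  h5:4  h6:7  h7:7  h8:3 → peak 10
Best is B@3, peak 10.

10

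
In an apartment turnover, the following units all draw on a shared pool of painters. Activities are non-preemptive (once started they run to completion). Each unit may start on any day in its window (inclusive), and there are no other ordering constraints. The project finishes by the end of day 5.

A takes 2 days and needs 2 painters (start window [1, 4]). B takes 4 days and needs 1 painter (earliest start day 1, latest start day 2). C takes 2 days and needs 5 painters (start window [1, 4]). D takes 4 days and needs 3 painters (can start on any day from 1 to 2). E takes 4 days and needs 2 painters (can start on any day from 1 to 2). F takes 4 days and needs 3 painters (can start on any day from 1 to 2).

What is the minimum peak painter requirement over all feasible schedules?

14

Early-start (A@1, B@1, C@1, D@1, E@1, F@1) gives peak 16: d1:16  d2:16  d3:9  d4:9  d5:0.
Shift C→3.
Schedule A@1, B@1, C@3, D@1, E@1, F@1: d1:11  d2:11  d3:14  d4:14  d5:0 — peak 14.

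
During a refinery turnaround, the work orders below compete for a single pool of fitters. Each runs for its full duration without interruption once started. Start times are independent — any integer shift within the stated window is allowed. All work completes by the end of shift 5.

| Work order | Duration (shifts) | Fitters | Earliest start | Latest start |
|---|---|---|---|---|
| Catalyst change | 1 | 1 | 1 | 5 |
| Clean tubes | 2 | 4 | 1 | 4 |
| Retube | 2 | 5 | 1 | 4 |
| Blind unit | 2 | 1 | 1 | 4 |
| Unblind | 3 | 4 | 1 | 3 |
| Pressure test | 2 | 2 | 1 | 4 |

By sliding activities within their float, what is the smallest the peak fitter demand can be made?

8

Early-start (Catalyst change@1, Clean tubes@1, Retube@1, Blind unit@1, Unblind@1, Pressure test@1) gives peak 17: s1:17  s2:16  s3:4  s4:0  s5:0.
Shift Clean tubes→2, Retube→4, Blind unit→4, Pressure test→4.
Schedule Catalyst change@1, Clean tubes@2, Retube@4, Blind unit@4, Unblind@1, Pressure test@4: s1:5  s2:8  s3:8  s4:8  s5:8 — peak 8.
Total fitter-shifts = 37 over 5 shifts ⇒ peak ≥ ⌈37/5⌉ = 8, so 8 is optimal.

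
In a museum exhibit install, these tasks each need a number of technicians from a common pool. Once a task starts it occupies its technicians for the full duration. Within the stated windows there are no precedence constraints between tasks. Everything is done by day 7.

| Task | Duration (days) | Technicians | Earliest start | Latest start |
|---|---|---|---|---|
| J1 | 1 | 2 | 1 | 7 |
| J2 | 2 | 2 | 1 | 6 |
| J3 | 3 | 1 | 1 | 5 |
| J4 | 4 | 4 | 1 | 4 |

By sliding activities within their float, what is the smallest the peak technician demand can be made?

4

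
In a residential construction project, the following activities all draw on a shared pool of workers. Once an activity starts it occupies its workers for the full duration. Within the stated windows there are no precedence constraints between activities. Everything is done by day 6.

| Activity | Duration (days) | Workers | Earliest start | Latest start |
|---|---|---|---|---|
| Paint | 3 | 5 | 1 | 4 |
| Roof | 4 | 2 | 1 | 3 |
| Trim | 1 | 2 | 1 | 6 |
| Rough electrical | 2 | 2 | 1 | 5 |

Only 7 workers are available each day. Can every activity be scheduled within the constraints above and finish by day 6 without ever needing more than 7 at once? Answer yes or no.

yes

Schedule Paint@1, Roof@1, Trim@4, Rough electrical@4: d1:7  d2:7  d3:7  d4:6  d5:2  d6:0 — peak 7 ≤ 7.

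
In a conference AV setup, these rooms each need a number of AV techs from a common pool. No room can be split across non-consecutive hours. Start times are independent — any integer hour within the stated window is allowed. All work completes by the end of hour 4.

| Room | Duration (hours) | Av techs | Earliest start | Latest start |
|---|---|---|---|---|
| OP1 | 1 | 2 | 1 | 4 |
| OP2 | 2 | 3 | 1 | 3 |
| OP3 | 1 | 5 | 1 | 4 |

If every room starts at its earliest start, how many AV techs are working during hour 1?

At early start, hour 1 has: OP1, OP2, OP3.
Demand: 2 + 3 + 5 = 10.

10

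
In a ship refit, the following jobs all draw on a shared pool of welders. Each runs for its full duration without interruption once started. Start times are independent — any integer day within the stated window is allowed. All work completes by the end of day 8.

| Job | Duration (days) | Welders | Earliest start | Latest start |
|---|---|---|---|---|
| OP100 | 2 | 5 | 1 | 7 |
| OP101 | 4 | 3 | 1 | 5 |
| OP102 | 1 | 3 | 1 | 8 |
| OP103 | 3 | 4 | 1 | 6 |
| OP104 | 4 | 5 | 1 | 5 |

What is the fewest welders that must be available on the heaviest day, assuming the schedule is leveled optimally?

Early-start (OP100@1, OP101@1, OP102@1, OP103@1, OP104@1) gives peak 20: d1:20  d2:17  d3:12  d4:8  d5:0  d6:0  d7:0  d8:0.
Shift OP102→3, OP103→4, OP104→5.
Schedule OP100@1, OP101@1, OP102@3, OP103@4, OP104@5: d1:8  d2:8  d3:6  d4:7  d5:9  d6:9  d7:5  d8:5 — peak 9.

9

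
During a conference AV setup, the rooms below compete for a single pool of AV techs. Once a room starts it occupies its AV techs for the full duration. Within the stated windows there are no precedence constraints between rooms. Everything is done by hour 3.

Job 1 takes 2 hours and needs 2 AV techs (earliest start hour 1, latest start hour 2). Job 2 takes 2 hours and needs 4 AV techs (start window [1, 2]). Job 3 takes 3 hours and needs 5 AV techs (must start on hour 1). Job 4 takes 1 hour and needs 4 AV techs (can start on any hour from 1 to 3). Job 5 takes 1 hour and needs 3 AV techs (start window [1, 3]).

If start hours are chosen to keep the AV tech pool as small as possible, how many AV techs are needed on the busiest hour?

Early-start (Job 1@1, Job 2@1, Job 3@1, Job 4@1, Job 5@1) gives peak 18: h1:18  h2:11  h3:5.
Shift Job 4→3, Job 5→3.
Schedule Job 1@1, Job 2@1, Job 3@1, Job 4@3, Job 5@3: h1:11  h2:11  h3:12 — peak 12.
Total AV tech-hours = 34 over 3 hours ⇒ peak ≥ ⌈34/3⌉ = 12, so 12 is optimal.

12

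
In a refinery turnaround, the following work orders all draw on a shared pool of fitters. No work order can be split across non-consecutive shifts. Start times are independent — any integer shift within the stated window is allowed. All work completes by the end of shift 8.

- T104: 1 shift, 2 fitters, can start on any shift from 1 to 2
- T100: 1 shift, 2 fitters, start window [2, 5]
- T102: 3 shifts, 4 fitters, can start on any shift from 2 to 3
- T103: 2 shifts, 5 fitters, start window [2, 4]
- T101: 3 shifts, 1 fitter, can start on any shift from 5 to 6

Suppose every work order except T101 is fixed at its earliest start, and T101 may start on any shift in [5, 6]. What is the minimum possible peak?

T101@5: s1:2  s2:11  s3:9  s4:4  s5:1  s6:1  s7:1  s8:0 → peak 11
T101@6: s1:2  s2:11  s3:9  s4:4  s5:0  s6:1  s7:1  s8:1 → peak 11
Best is T101@5, peak 11.

11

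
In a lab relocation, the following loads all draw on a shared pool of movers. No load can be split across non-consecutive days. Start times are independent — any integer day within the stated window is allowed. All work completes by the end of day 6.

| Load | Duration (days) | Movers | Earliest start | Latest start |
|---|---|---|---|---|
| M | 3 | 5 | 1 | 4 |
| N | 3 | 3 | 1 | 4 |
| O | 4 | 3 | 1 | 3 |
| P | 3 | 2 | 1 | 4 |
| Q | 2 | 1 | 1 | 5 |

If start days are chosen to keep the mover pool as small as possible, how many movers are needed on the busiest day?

8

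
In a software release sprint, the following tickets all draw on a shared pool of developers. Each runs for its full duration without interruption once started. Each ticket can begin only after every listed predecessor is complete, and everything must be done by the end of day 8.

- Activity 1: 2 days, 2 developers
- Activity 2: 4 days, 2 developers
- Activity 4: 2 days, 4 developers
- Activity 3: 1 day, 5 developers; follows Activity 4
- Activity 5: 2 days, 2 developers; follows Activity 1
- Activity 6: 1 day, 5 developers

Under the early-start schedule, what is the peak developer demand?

Early-start schedule: Activity 1@1, Activity 2@1, Activity 4@1, Activity 3@3, Activity 5@3, Activity 6@1.
Load per day: day 1: 13, day 2: 8, day 3: 9, day 4: 4, day 5: 0, day 6: 0, day 7: 0, day 8: 0.
Peak is 13.

13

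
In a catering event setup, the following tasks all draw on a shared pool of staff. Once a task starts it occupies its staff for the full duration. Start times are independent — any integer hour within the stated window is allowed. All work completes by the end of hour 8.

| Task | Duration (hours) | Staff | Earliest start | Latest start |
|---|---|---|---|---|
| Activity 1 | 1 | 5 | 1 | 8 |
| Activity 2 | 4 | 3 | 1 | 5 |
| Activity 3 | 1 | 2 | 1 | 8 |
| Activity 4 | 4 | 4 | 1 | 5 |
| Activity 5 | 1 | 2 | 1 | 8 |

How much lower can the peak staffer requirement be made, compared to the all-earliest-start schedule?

Early-start peak: h1:16  h2:7  h3:7  h4:7  h5:0  h6:0  h7:0  h8:0 ⇒ 16.
Leveled (Activity 1@1, Activity 2@2, Activity 3@1, Activity 4@2, Activity 5@6): h1:7  h2:7  h3:7  h4:7  h5:7  h6:2  h7:0  h8:0 ⇒ 7.
Reduction 16 − 7 = 9.

9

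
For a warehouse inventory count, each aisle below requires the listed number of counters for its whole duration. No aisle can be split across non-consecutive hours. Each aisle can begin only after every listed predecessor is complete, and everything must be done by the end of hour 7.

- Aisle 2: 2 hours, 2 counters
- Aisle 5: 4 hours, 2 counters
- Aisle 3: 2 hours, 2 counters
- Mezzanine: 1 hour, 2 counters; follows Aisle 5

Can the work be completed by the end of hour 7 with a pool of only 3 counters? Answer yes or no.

The minimum achievable peak is 4; 3 < 4, so no feasible schedule stays within the cap.

no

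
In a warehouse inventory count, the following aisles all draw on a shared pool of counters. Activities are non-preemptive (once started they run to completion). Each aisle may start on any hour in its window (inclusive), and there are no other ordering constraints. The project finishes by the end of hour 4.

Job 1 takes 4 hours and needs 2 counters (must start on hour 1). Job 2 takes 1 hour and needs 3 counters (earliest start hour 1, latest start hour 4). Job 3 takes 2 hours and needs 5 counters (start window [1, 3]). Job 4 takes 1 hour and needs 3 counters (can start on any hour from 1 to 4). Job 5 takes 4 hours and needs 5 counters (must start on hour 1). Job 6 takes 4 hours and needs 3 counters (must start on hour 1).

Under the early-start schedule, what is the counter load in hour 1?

21

At early start, hour 1 has: Job 1, Job 2, Job 3, Job 4, Job 5, Job 6.
Demand: 2 + 3 + 5 + 3 + 5 + 3 = 21.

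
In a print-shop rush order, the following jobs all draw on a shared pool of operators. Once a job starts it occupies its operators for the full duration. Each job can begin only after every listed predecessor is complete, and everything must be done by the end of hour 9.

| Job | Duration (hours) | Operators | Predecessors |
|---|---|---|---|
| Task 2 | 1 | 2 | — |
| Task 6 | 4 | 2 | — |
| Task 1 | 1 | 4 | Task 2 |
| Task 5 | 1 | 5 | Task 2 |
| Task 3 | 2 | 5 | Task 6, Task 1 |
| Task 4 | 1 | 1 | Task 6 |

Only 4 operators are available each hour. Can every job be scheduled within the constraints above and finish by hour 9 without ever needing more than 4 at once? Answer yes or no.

The minimum achievable peak is 5; 4 < 5, so no feasible schedule stays within the cap.

no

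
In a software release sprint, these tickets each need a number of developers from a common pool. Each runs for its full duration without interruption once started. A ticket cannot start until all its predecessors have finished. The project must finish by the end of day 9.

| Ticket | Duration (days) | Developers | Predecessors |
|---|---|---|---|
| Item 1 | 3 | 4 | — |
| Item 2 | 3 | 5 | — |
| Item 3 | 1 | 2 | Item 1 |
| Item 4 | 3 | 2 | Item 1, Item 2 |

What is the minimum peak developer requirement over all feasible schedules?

5

Early-start (Item 1@1, Item 2@1, Item 3@4, Item 4@4) gives peak 9: d1:9  d2:9  d3:9  d4:4  d5:2  d6:2  d7:0  d8:0  d9:0.
Shift Item 2→4, Item 3→7, Item 4→7.
Schedule Item 1@1, Item 2@4, Item 3@7, Item 4@7: d1:4  d2:4  d3:4  d4:5  d5:5  d6:5  d7:4  d8:2  d9:2 — peak 5.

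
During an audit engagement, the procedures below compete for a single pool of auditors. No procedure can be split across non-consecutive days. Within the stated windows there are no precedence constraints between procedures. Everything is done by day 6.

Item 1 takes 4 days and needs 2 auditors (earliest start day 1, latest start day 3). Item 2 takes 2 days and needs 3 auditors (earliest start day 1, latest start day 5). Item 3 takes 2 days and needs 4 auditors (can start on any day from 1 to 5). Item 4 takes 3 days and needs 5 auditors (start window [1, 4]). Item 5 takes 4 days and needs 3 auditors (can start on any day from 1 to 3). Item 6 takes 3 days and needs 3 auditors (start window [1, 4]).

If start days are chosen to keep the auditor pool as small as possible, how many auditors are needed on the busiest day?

10

Early-start (Item 1@1, Item 2@1, Item 3@1, Item 4@1, Item 5@1, Item 6@1) gives peak 20: d1:20  d2:20  d3:13  d4:5  d5:0  d6:0.
Shift Item 3→5, Item 5→3, Item 6→4.
Schedule Item 1@1, Item 2@1, Item 3@5, Item 4@1, Item 5@3, Item 6@4: d1:10  d2:10  d3:10  d4:8  d5:10  d6:10 — peak 10.
Total auditor-days = 58 over 6 days ⇒ peak ≥ ⌈58/6⌉ = 10, so 10 is optimal.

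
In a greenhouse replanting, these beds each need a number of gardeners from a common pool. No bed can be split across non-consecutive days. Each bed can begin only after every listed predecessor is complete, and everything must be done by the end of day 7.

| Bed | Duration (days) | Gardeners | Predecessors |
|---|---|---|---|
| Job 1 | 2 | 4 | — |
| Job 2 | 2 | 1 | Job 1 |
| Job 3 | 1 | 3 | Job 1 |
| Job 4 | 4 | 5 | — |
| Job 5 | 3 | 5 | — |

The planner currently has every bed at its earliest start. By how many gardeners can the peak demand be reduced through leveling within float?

Early-start peak: d1:14  d2:14  d3:14  d4:6  d5:0  d6:0  d7:0 ⇒ 14.
Leveled (Job 1@1, Job 2@3, Job 3@3, Job 4@1, Job 5@5): d1:9  d2:9  d3:9  d4:6  d5:5  d6:5  d7:5 ⇒ 9.
Reduction 14 − 9 = 5.

5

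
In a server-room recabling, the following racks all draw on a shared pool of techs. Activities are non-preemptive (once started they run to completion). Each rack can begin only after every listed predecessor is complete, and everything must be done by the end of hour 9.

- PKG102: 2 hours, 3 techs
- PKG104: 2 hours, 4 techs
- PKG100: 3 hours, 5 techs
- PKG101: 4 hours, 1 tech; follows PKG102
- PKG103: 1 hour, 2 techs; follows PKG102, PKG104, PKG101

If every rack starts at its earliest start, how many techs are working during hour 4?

At early start, hour 4 has: PKG101.
Demand: 1 = 1.

1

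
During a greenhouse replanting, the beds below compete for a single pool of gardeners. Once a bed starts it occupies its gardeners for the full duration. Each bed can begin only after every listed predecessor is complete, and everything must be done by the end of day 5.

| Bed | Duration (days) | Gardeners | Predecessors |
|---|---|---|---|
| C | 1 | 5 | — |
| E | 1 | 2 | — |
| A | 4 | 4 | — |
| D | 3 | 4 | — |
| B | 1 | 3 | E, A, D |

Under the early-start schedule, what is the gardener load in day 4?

At early start, day 4 has: A.
Demand: 4 = 4.

4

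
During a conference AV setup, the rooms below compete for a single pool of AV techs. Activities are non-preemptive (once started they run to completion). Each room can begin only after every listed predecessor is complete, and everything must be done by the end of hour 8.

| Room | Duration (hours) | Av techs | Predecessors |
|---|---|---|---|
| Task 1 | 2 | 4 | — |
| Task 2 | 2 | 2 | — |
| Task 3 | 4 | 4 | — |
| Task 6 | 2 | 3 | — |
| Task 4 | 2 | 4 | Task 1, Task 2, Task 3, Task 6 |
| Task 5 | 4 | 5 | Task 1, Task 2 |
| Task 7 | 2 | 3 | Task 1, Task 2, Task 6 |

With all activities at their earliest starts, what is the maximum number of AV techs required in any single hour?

13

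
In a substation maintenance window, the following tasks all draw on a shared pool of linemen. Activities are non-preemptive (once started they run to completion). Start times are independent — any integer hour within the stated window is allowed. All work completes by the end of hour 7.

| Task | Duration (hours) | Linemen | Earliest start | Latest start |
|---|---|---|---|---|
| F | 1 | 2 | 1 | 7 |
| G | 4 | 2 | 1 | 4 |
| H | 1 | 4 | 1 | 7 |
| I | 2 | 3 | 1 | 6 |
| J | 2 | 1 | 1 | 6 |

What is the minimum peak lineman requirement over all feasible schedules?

Early-start (F@1, G@1, H@1, I@1, J@1) gives peak 12: h1:12  h2:6  h3:2  h4:2  h5:0  h6:0  h7:0.
Shift H→5, I→6, J→2.
Schedule F@1, G@1, H@5, I@6, J@2: h1:4  h2:3  h3:3  h4:2  h5:4  h6:3  h7:3 — peak 4.
Total lineman-hours = 22 over 7 hours ⇒ peak ≥ ⌈22/7⌉ = 4, so 4 is optimal.

4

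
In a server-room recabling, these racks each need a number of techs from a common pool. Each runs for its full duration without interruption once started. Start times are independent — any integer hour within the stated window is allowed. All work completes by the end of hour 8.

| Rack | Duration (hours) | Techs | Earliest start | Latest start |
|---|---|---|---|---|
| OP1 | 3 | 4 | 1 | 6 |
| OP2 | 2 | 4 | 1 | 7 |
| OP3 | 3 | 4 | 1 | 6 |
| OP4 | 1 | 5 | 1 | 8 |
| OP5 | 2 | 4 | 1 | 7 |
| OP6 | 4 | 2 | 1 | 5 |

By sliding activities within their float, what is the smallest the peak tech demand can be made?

8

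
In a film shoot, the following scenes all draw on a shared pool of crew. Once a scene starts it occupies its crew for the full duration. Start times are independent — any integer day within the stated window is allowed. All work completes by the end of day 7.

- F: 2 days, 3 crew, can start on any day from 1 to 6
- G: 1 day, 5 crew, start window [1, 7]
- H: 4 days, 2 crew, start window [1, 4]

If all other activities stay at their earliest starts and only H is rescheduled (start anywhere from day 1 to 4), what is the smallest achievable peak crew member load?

H@1: d1:10  d2:5  d3:2  d4:2  d5:0  d6:0  d7:0 → peak 10
H@2: d1:8  d2:5  d3:2  d4:2  d5:2  d6:0  d7:0 → peak 8
H@3: d1:8  d2:3  d3:2  d4:2  d5:2  d6:2  d7:0 → peak 8
H@4: d1:8  d2:3  d3:0  d4:2  d5:2  d6:2  d7:2 → peak 8
Best is H@2, peak 8.

8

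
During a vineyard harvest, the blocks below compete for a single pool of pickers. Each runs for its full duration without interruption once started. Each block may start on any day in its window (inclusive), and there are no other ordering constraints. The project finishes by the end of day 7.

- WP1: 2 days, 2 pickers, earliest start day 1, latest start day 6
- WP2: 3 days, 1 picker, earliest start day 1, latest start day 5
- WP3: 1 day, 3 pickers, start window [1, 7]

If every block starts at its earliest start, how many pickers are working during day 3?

1

At early start, day 3 has: WP2.
Demand: 1 = 1.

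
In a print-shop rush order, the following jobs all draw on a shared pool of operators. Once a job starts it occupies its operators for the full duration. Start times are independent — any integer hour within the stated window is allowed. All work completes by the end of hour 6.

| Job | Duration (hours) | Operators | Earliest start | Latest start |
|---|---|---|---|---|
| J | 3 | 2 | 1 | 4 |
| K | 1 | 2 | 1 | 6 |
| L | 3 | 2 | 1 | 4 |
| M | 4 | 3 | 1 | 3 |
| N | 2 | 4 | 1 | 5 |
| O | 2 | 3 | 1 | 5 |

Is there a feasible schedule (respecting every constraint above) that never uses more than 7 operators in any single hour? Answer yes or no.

yes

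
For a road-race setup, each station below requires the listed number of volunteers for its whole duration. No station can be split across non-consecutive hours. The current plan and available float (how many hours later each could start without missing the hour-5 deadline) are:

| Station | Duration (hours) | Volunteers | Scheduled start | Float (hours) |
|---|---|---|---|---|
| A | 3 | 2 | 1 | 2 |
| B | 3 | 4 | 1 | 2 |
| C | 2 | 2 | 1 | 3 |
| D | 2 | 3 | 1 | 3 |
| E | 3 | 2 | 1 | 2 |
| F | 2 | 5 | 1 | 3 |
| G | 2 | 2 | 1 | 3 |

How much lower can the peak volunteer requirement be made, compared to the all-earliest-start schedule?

10

Early-start peak: h1:20  h2:20  h3:8  h4:0  h5:0 ⇒ 20.
Leveled (A@1, B@1, C@1, D@4, E@1, F@4, G@3): h1:10  h2:10  h3:10  h4:10  h5:8 ⇒ 10.
Reduction 20 − 10 = 10.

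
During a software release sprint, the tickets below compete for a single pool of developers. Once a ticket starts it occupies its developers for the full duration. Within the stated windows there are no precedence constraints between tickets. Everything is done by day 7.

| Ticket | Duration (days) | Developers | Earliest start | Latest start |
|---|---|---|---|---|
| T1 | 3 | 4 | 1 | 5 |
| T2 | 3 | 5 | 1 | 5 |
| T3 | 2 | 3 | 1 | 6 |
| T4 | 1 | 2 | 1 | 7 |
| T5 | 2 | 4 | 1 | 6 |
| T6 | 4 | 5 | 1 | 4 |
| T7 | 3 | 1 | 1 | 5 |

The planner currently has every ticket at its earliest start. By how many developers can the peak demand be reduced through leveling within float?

14

Early-start peak: d1:24  d2:22  d3:15  d4:5  d5:0  d6:0  d7:0 ⇒ 24.
Leveled (T1@1, T2@1, T3@4, T4@4, T5@6, T6@4, T7@1): d1:10  d2:10  d3:10  d4:10  d5:8  d6:9  d7:9 ⇒ 10.
Reduction 24 − 10 = 14.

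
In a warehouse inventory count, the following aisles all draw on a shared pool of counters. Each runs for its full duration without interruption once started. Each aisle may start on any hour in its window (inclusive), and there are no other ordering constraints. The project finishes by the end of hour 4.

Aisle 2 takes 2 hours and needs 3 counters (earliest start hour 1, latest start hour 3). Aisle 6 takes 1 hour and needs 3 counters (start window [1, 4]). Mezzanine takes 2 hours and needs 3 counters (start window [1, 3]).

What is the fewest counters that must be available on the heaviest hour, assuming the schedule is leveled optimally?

Early-start (Aisle 2@1, Aisle 6@1, Mezzanine@1) gives peak 9: h1:9  h2:6  h3:0  h4:0.
Shift Mezzanine→2.
Schedule Aisle 2@1, Aisle 6@1, Mezzanine@2: h1:6  h2:6  h3:3  h4:0 — peak 6.

6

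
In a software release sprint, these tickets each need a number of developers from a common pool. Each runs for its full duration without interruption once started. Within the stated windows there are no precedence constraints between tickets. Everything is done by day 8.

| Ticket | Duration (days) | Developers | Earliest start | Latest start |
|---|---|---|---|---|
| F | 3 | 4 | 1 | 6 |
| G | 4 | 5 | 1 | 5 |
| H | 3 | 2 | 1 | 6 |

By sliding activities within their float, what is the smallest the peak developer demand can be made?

6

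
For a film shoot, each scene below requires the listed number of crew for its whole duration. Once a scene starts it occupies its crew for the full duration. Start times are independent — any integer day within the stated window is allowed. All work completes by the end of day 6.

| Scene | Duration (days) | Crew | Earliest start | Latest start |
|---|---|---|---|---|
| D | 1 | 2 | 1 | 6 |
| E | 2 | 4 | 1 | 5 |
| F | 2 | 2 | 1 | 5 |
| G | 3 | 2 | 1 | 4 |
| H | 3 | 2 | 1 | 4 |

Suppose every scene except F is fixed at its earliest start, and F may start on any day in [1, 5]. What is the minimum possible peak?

10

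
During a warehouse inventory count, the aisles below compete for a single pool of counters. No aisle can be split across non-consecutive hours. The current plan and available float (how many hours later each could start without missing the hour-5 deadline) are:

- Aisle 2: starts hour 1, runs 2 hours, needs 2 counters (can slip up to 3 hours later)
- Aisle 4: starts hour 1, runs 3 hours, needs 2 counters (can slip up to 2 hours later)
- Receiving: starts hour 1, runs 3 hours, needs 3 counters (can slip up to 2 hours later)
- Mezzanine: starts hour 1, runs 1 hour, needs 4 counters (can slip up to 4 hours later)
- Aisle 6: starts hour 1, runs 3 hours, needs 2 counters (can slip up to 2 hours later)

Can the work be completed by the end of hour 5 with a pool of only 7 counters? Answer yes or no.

Schedule Aisle 2@1, Aisle 4@1, Receiving@1, Mezzanine@4, Aisle 6@3: h1:7  h2:7  h3:7  h4:6  h5:2 — peak 7 ≤ 7.

yes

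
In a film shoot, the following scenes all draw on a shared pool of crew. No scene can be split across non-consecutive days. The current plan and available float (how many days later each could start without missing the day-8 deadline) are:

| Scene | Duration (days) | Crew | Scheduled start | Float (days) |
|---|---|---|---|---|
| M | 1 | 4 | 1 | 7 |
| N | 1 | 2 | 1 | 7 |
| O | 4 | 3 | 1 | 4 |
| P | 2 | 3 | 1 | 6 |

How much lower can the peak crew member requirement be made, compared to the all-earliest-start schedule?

8

Early-start peak: d1:12  d2:6  d3:3  d4:3  d5:0  d6:0  d7:0  d8:0 ⇒ 12.
Leveled (M@1, N@2, O@3, P@7): d1:4  d2:2  d3:3  d4:3  d5:3  d6:3  d7:3  d8:3 ⇒ 4.
Reduction 12 − 4 = 8.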